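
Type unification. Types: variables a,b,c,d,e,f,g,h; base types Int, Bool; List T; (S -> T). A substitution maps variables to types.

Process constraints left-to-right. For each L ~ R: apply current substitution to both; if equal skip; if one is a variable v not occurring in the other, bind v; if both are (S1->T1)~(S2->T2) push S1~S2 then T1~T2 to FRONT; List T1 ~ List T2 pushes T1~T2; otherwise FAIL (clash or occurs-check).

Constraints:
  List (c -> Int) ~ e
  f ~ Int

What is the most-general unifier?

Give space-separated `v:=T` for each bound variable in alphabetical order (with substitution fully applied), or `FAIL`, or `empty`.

step 1: unify List (c -> Int) ~ e  [subst: {-} | 1 pending]
  bind e := List (c -> Int)
step 2: unify f ~ Int  [subst: {e:=List (c -> Int)} | 0 pending]
  bind f := Int

Answer: e:=List (c -> Int) f:=Int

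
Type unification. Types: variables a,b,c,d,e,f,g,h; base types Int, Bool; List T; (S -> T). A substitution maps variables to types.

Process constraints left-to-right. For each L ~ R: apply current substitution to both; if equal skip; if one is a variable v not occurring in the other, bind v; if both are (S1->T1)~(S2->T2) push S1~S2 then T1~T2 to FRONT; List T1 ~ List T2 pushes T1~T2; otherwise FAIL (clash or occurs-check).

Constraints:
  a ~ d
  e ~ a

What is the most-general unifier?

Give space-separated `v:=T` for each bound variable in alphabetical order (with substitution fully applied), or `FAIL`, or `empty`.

Answer: a:=d e:=d

Derivation:
step 1: unify a ~ d  [subst: {-} | 1 pending]
  bind a := d
step 2: unify e ~ d  [subst: {a:=d} | 0 pending]
  bind e := d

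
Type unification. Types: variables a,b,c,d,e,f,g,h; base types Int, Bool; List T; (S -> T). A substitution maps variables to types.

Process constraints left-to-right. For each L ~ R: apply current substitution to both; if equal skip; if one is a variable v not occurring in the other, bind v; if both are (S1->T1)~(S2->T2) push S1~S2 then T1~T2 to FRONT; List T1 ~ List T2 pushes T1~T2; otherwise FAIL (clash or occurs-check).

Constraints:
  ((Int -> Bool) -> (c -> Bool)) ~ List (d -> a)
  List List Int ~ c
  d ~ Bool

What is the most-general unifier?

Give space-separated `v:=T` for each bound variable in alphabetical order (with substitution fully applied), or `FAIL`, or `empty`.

Answer: FAIL

Derivation:
step 1: unify ((Int -> Bool) -> (c -> Bool)) ~ List (d -> a)  [subst: {-} | 2 pending]
  clash: ((Int -> Bool) -> (c -> Bool)) vs List (d -> a)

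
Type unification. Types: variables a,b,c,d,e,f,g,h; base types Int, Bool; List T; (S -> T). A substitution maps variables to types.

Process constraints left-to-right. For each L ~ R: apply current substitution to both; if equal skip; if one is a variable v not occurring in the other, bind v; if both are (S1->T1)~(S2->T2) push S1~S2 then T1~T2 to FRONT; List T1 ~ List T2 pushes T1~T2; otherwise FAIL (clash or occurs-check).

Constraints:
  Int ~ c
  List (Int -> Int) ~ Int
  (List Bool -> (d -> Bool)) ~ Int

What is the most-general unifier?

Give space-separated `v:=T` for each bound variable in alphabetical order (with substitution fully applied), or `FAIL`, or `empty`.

step 1: unify Int ~ c  [subst: {-} | 2 pending]
  bind c := Int
step 2: unify List (Int -> Int) ~ Int  [subst: {c:=Int} | 1 pending]
  clash: List (Int -> Int) vs Int

Answer: FAIL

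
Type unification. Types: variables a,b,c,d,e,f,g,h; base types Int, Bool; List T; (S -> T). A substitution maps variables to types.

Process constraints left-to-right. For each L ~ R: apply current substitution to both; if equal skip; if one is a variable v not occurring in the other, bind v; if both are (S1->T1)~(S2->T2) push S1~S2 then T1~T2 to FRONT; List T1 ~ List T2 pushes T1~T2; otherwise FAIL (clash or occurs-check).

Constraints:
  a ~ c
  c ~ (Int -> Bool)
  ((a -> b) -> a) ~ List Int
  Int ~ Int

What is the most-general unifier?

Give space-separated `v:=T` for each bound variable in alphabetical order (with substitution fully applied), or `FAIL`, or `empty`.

Answer: FAIL

Derivation:
step 1: unify a ~ c  [subst: {-} | 3 pending]
  bind a := c
step 2: unify c ~ (Int -> Bool)  [subst: {a:=c} | 2 pending]
  bind c := (Int -> Bool)
step 3: unify (((Int -> Bool) -> b) -> (Int -> Bool)) ~ List Int  [subst: {a:=c, c:=(Int -> Bool)} | 1 pending]
  clash: (((Int -> Bool) -> b) -> (Int -> Bool)) vs List Int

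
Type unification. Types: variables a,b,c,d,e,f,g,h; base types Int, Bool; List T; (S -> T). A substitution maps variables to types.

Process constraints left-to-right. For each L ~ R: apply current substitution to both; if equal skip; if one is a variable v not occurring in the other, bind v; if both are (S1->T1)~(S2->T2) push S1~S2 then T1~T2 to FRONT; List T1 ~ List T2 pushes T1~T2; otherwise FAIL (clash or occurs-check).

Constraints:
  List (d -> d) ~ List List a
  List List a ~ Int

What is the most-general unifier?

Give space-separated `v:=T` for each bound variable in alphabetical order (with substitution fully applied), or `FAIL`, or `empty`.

Answer: FAIL

Derivation:
step 1: unify List (d -> d) ~ List List a  [subst: {-} | 1 pending]
  -> decompose List: push (d -> d)~List a
step 2: unify (d -> d) ~ List a  [subst: {-} | 1 pending]
  clash: (d -> d) vs List a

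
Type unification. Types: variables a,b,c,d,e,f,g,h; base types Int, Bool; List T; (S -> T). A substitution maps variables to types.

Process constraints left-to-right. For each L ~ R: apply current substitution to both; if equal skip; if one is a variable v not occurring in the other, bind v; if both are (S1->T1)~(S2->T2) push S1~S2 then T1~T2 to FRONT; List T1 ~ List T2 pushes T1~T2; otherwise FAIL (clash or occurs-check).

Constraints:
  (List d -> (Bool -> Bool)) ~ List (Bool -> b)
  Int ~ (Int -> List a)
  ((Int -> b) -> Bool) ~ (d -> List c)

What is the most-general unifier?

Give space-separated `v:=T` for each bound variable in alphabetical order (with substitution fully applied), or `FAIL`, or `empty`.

Answer: FAIL

Derivation:
step 1: unify (List d -> (Bool -> Bool)) ~ List (Bool -> b)  [subst: {-} | 2 pending]
  clash: (List d -> (Bool -> Bool)) vs List (Bool -> b)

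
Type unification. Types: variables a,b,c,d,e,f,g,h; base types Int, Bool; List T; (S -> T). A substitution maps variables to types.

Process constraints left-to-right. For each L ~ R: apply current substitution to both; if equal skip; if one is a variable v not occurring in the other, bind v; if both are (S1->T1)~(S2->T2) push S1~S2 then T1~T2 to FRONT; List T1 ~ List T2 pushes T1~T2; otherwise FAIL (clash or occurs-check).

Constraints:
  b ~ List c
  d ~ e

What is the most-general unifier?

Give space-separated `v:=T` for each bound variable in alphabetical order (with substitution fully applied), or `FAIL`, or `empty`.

step 1: unify b ~ List c  [subst: {-} | 1 pending]
  bind b := List c
step 2: unify d ~ e  [subst: {b:=List c} | 0 pending]
  bind d := e

Answer: b:=List c d:=e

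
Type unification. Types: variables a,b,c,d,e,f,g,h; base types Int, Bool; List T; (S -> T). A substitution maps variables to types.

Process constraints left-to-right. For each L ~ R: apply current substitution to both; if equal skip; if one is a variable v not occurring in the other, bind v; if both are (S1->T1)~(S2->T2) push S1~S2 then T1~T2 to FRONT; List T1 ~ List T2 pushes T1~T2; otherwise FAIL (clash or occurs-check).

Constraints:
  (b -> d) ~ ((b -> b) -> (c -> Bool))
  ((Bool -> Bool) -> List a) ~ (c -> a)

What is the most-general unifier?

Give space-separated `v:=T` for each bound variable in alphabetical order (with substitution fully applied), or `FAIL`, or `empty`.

Answer: FAIL

Derivation:
step 1: unify (b -> d) ~ ((b -> b) -> (c -> Bool))  [subst: {-} | 1 pending]
  -> decompose arrow: push b~(b -> b), d~(c -> Bool)
step 2: unify b ~ (b -> b)  [subst: {-} | 2 pending]
  occurs-check fail: b in (b -> b)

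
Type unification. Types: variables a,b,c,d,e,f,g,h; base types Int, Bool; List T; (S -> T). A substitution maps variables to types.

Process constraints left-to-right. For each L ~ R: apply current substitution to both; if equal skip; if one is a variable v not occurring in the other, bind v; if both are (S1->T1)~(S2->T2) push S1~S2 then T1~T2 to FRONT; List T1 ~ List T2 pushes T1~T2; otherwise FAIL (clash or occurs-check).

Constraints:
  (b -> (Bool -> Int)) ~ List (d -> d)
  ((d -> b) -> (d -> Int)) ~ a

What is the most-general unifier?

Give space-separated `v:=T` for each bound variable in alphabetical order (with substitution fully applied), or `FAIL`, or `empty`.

step 1: unify (b -> (Bool -> Int)) ~ List (d -> d)  [subst: {-} | 1 pending]
  clash: (b -> (Bool -> Int)) vs List (d -> d)

Answer: FAIL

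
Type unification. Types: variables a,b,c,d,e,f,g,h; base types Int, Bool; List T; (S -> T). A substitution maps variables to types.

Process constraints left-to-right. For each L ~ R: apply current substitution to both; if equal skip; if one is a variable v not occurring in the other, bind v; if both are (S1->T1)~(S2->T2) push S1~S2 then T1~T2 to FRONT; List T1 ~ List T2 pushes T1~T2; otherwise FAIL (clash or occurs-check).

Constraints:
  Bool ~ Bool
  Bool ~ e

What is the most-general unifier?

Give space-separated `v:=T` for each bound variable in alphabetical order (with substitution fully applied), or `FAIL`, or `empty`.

Answer: e:=Bool

Derivation:
step 1: unify Bool ~ Bool  [subst: {-} | 1 pending]
  -> identical, skip
step 2: unify Bool ~ e  [subst: {-} | 0 pending]
  bind e := Bool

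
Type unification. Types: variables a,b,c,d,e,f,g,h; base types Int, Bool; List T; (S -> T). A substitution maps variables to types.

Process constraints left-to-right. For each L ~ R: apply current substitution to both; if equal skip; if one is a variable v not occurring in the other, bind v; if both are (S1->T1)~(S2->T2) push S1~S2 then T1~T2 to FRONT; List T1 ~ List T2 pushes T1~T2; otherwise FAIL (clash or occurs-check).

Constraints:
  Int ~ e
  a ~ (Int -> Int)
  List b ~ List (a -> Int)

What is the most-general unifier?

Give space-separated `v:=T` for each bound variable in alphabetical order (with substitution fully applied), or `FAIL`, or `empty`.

step 1: unify Int ~ e  [subst: {-} | 2 pending]
  bind e := Int
step 2: unify a ~ (Int -> Int)  [subst: {e:=Int} | 1 pending]
  bind a := (Int -> Int)
step 3: unify List b ~ List ((Int -> Int) -> Int)  [subst: {e:=Int, a:=(Int -> Int)} | 0 pending]
  -> decompose List: push b~((Int -> Int) -> Int)
step 4: unify b ~ ((Int -> Int) -> Int)  [subst: {e:=Int, a:=(Int -> Int)} | 0 pending]
  bind b := ((Int -> Int) -> Int)

Answer: a:=(Int -> Int) b:=((Int -> Int) -> Int) e:=Int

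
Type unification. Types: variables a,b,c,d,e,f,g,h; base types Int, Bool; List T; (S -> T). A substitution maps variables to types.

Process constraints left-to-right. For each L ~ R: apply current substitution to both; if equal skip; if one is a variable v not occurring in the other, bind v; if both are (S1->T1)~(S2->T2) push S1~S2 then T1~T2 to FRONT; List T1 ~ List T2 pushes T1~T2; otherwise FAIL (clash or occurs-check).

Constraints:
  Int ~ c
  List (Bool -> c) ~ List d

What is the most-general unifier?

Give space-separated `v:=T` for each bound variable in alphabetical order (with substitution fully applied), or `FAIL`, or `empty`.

step 1: unify Int ~ c  [subst: {-} | 1 pending]
  bind c := Int
step 2: unify List (Bool -> Int) ~ List d  [subst: {c:=Int} | 0 pending]
  -> decompose List: push (Bool -> Int)~d
step 3: unify (Bool -> Int) ~ d  [subst: {c:=Int} | 0 pending]
  bind d := (Bool -> Int)

Answer: c:=Int d:=(Bool -> Int)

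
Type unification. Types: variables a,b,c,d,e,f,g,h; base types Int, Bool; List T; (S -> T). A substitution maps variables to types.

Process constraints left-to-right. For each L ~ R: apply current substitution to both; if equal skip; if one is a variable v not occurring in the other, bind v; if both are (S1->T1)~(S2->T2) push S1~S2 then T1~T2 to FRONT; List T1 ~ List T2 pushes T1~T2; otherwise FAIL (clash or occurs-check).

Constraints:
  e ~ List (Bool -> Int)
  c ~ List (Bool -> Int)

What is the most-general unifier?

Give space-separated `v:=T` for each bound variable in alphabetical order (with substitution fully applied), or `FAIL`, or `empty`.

step 1: unify e ~ List (Bool -> Int)  [subst: {-} | 1 pending]
  bind e := List (Bool -> Int)
step 2: unify c ~ List (Bool -> Int)  [subst: {e:=List (Bool -> Int)} | 0 pending]
  bind c := List (Bool -> Int)

Answer: c:=List (Bool -> Int) e:=List (Bool -> Int)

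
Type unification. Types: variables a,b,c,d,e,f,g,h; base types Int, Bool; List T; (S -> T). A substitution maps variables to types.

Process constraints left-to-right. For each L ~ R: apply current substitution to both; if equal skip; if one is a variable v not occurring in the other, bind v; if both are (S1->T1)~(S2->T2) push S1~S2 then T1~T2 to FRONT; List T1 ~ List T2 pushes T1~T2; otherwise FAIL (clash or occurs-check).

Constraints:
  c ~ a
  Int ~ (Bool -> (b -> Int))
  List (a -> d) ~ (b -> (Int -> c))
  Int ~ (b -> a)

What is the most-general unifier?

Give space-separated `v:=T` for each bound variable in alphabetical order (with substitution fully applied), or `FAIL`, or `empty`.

step 1: unify c ~ a  [subst: {-} | 3 pending]
  bind c := a
step 2: unify Int ~ (Bool -> (b -> Int))  [subst: {c:=a} | 2 pending]
  clash: Int vs (Bool -> (b -> Int))

Answer: FAIL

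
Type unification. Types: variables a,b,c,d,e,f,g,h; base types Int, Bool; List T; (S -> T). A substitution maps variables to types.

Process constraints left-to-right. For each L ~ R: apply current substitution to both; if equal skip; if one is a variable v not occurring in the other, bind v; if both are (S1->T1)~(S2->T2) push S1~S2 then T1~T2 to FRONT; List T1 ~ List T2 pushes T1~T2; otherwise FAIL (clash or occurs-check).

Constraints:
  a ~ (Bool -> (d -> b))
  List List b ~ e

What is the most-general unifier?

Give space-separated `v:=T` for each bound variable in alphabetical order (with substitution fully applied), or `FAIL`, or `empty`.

step 1: unify a ~ (Bool -> (d -> b))  [subst: {-} | 1 pending]
  bind a := (Bool -> (d -> b))
step 2: unify List List b ~ e  [subst: {a:=(Bool -> (d -> b))} | 0 pending]
  bind e := List List b

Answer: a:=(Bool -> (d -> b)) e:=List List b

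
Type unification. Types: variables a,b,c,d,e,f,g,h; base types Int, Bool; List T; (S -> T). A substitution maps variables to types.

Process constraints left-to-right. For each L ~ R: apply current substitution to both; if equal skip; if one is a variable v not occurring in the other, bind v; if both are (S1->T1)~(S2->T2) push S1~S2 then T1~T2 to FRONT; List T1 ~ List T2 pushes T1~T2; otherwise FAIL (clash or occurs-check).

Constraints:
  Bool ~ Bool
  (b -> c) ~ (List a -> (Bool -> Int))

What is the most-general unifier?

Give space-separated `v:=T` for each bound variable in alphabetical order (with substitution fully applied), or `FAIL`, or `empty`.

Answer: b:=List a c:=(Bool -> Int)

Derivation:
step 1: unify Bool ~ Bool  [subst: {-} | 1 pending]
  -> identical, skip
step 2: unify (b -> c) ~ (List a -> (Bool -> Int))  [subst: {-} | 0 pending]
  -> decompose arrow: push b~List a, c~(Bool -> Int)
step 3: unify b ~ List a  [subst: {-} | 1 pending]
  bind b := List a
step 4: unify c ~ (Bool -> Int)  [subst: {b:=List a} | 0 pending]
  bind c := (Bool -> Int)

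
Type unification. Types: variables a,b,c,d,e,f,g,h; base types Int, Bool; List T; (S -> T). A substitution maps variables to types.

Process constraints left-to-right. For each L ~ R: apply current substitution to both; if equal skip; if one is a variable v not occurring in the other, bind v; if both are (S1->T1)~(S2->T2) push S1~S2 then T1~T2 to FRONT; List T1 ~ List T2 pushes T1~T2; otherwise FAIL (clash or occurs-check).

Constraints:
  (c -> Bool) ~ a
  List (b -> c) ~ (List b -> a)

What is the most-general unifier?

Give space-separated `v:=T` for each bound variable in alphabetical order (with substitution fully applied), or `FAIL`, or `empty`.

Answer: FAIL

Derivation:
step 1: unify (c -> Bool) ~ a  [subst: {-} | 1 pending]
  bind a := (c -> Bool)
step 2: unify List (b -> c) ~ (List b -> (c -> Bool))  [subst: {a:=(c -> Bool)} | 0 pending]
  clash: List (b -> c) vs (List b -> (c -> Bool))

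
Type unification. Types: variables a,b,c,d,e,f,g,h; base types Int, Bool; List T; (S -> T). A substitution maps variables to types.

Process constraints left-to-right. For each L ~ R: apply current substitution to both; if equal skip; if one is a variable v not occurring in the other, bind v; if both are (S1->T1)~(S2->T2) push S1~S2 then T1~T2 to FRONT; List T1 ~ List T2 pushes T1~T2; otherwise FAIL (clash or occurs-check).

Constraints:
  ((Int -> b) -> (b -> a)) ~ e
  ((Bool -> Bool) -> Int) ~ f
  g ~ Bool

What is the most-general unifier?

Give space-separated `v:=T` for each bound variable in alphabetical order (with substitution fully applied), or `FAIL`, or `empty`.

Answer: e:=((Int -> b) -> (b -> a)) f:=((Bool -> Bool) -> Int) g:=Bool

Derivation:
step 1: unify ((Int -> b) -> (b -> a)) ~ e  [subst: {-} | 2 pending]
  bind e := ((Int -> b) -> (b -> a))
step 2: unify ((Bool -> Bool) -> Int) ~ f  [subst: {e:=((Int -> b) -> (b -> a))} | 1 pending]
  bind f := ((Bool -> Bool) -> Int)
step 3: unify g ~ Bool  [subst: {e:=((Int -> b) -> (b -> a)), f:=((Bool -> Bool) -> Int)} | 0 pending]
  bind g := Bool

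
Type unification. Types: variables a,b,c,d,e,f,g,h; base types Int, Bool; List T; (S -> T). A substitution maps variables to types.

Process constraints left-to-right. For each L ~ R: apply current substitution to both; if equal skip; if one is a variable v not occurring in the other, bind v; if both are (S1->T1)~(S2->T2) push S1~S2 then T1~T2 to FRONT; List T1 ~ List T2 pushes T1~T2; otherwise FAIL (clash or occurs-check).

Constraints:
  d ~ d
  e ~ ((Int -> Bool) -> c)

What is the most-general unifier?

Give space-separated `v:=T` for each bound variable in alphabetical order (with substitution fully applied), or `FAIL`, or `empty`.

step 1: unify d ~ d  [subst: {-} | 1 pending]
  -> identical, skip
step 2: unify e ~ ((Int -> Bool) -> c)  [subst: {-} | 0 pending]
  bind e := ((Int -> Bool) -> c)

Answer: e:=((Int -> Bool) -> c)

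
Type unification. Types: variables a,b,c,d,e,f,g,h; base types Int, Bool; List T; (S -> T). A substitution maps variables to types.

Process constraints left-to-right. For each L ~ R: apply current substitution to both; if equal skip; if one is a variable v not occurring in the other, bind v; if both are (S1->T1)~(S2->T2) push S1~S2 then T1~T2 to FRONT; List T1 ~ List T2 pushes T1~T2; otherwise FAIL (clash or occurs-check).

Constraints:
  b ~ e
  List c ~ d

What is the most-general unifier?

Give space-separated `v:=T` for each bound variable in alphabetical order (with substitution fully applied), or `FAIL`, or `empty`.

Answer: b:=e d:=List c

Derivation:
step 1: unify b ~ e  [subst: {-} | 1 pending]
  bind b := e
step 2: unify List c ~ d  [subst: {b:=e} | 0 pending]
  bind d := List c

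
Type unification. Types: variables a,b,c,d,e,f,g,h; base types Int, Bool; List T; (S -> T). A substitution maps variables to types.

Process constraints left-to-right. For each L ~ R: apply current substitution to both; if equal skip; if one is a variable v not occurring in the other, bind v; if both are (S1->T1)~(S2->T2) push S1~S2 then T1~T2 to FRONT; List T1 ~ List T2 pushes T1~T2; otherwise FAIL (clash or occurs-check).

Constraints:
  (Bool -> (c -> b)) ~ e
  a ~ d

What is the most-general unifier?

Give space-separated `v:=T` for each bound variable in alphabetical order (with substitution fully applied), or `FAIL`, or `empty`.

Answer: a:=d e:=(Bool -> (c -> b))

Derivation:
step 1: unify (Bool -> (c -> b)) ~ e  [subst: {-} | 1 pending]
  bind e := (Bool -> (c -> b))
step 2: unify a ~ d  [subst: {e:=(Bool -> (c -> b))} | 0 pending]
  bind a := d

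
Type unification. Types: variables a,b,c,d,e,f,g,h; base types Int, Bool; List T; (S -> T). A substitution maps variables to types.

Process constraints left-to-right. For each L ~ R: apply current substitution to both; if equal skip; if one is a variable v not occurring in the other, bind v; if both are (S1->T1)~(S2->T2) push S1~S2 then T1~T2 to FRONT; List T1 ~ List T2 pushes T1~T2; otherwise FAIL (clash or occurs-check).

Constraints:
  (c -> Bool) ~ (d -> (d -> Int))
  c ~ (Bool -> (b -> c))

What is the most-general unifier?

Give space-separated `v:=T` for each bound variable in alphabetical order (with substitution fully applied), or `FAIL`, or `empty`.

step 1: unify (c -> Bool) ~ (d -> (d -> Int))  [subst: {-} | 1 pending]
  -> decompose arrow: push c~d, Bool~(d -> Int)
step 2: unify c ~ d  [subst: {-} | 2 pending]
  bind c := d
step 3: unify Bool ~ (d -> Int)  [subst: {c:=d} | 1 pending]
  clash: Bool vs (d -> Int)

Answer: FAIL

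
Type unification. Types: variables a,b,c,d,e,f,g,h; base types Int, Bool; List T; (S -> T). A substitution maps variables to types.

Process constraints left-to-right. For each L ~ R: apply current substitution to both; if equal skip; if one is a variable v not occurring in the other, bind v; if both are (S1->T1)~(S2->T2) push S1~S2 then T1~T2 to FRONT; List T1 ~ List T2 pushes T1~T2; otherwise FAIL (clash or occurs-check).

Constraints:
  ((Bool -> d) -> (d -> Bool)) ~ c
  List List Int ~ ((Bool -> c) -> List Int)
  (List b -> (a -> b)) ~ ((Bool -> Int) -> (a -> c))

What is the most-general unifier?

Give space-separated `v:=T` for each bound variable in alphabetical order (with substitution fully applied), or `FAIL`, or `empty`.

Answer: FAIL

Derivation:
step 1: unify ((Bool -> d) -> (d -> Bool)) ~ c  [subst: {-} | 2 pending]
  bind c := ((Bool -> d) -> (d -> Bool))
step 2: unify List List Int ~ ((Bool -> ((Bool -> d) -> (d -> Bool))) -> List Int)  [subst: {c:=((Bool -> d) -> (d -> Bool))} | 1 pending]
  clash: List List Int vs ((Bool -> ((Bool -> d) -> (d -> Bool))) -> List Int)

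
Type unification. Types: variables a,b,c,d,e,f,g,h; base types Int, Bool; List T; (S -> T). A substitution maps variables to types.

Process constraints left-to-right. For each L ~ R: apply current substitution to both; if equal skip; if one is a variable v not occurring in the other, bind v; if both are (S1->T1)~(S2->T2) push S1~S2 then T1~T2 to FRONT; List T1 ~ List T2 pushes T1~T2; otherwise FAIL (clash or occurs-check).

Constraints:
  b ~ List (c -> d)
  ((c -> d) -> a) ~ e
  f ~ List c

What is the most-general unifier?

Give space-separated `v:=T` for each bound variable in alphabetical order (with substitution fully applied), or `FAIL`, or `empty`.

Answer: b:=List (c -> d) e:=((c -> d) -> a) f:=List c

Derivation:
step 1: unify b ~ List (c -> d)  [subst: {-} | 2 pending]
  bind b := List (c -> d)
step 2: unify ((c -> d) -> a) ~ e  [subst: {b:=List (c -> d)} | 1 pending]
  bind e := ((c -> d) -> a)
step 3: unify f ~ List c  [subst: {b:=List (c -> d), e:=((c -> d) -> a)} | 0 pending]
  bind f := List c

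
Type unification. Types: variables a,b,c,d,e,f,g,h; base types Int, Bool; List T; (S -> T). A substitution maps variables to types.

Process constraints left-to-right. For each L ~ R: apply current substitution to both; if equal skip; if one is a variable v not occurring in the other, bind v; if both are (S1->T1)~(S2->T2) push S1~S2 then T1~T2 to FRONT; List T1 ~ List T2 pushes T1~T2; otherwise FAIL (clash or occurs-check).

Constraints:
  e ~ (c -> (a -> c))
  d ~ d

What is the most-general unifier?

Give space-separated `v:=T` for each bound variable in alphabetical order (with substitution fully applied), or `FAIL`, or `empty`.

step 1: unify e ~ (c -> (a -> c))  [subst: {-} | 1 pending]
  bind e := (c -> (a -> c))
step 2: unify d ~ d  [subst: {e:=(c -> (a -> c))} | 0 pending]
  -> identical, skip

Answer: e:=(c -> (a -> c))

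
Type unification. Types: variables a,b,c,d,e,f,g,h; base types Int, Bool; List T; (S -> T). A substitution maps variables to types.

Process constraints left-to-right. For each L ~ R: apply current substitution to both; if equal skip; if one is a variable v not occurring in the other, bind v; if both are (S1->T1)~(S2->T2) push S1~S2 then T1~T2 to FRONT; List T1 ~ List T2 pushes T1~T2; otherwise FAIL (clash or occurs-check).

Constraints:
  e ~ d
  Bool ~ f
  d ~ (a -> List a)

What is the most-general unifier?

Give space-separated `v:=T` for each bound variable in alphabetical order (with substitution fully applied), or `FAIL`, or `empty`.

Answer: d:=(a -> List a) e:=(a -> List a) f:=Bool

Derivation:
step 1: unify e ~ d  [subst: {-} | 2 pending]
  bind e := d
step 2: unify Bool ~ f  [subst: {e:=d} | 1 pending]
  bind f := Bool
step 3: unify d ~ (a -> List a)  [subst: {e:=d, f:=Bool} | 0 pending]
  bind d := (a -> List a)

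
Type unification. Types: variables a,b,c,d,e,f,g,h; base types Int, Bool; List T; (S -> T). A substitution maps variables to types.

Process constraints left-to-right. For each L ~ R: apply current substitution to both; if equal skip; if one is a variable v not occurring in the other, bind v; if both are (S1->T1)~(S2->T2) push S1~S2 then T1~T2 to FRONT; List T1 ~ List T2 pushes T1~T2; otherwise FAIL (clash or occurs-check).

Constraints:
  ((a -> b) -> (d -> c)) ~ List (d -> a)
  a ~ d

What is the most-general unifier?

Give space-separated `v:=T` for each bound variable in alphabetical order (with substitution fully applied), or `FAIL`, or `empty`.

step 1: unify ((a -> b) -> (d -> c)) ~ List (d -> a)  [subst: {-} | 1 pending]
  clash: ((a -> b) -> (d -> c)) vs List (d -> a)

Answer: FAIL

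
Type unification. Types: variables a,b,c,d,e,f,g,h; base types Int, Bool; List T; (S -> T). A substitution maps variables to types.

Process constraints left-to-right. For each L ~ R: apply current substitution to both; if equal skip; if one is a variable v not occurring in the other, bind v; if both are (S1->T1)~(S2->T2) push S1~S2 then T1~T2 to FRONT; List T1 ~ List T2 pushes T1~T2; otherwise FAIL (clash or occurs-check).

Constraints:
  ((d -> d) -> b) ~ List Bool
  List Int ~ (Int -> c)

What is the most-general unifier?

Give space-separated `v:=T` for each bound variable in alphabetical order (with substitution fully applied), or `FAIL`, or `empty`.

step 1: unify ((d -> d) -> b) ~ List Bool  [subst: {-} | 1 pending]
  clash: ((d -> d) -> b) vs List Bool

Answer: FAIL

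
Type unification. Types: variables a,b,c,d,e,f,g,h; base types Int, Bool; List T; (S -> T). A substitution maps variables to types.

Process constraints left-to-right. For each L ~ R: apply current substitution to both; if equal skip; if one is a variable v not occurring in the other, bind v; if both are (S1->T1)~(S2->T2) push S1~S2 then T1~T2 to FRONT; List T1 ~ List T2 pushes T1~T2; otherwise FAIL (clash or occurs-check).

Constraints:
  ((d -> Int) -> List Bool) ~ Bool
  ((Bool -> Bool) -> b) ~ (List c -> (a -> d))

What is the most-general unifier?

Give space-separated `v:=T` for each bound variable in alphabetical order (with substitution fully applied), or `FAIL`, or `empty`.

step 1: unify ((d -> Int) -> List Bool) ~ Bool  [subst: {-} | 1 pending]
  clash: ((d -> Int) -> List Bool) vs Bool

Answer: FAIL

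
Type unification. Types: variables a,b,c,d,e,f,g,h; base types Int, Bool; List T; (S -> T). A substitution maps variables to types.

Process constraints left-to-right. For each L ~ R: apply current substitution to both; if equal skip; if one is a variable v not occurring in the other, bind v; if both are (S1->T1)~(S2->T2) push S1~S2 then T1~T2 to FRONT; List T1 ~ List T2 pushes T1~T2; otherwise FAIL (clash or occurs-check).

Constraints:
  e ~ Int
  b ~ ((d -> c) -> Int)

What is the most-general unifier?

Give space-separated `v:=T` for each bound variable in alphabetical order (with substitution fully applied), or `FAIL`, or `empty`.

Answer: b:=((d -> c) -> Int) e:=Int

Derivation:
step 1: unify e ~ Int  [subst: {-} | 1 pending]
  bind e := Int
step 2: unify b ~ ((d -> c) -> Int)  [subst: {e:=Int} | 0 pending]
  bind b := ((d -> c) -> Int)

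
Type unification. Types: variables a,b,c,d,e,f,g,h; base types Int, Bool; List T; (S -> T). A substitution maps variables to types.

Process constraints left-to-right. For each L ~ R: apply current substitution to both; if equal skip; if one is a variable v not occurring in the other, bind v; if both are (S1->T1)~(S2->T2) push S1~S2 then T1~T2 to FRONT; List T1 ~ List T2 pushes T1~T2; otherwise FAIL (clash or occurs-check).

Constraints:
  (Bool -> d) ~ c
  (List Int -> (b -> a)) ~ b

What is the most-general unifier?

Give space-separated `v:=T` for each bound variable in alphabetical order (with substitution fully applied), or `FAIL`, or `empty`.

Answer: FAIL

Derivation:
step 1: unify (Bool -> d) ~ c  [subst: {-} | 1 pending]
  bind c := (Bool -> d)
step 2: unify (List Int -> (b -> a)) ~ b  [subst: {c:=(Bool -> d)} | 0 pending]
  occurs-check fail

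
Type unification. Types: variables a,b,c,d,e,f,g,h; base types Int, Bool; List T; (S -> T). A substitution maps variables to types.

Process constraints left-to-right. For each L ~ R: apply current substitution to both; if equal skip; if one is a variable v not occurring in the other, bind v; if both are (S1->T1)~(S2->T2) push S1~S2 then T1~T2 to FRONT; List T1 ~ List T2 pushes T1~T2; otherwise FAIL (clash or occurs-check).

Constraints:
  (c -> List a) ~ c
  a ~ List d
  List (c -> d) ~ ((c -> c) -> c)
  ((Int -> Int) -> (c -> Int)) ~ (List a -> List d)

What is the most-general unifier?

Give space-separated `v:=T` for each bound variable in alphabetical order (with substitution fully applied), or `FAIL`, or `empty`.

Answer: FAIL

Derivation:
step 1: unify (c -> List a) ~ c  [subst: {-} | 3 pending]
  occurs-check fail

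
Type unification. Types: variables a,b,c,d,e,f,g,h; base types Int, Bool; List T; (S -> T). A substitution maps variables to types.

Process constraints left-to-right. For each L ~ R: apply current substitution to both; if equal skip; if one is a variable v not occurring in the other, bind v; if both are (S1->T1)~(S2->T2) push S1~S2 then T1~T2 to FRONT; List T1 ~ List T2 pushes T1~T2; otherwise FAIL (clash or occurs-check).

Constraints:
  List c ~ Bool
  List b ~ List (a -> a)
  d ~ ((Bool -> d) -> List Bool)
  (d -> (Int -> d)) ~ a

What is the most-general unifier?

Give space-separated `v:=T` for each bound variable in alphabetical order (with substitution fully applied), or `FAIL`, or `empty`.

step 1: unify List c ~ Bool  [subst: {-} | 3 pending]
  clash: List c vs Bool

Answer: FAIL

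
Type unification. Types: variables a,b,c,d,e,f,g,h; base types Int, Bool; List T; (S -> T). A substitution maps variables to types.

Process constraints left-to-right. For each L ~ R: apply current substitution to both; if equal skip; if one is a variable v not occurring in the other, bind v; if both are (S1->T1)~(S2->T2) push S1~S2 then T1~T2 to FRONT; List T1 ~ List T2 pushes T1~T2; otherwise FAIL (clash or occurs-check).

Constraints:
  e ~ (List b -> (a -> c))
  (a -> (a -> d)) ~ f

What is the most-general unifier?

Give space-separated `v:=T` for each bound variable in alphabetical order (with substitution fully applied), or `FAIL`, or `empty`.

Answer: e:=(List b -> (a -> c)) f:=(a -> (a -> d))

Derivation:
step 1: unify e ~ (List b -> (a -> c))  [subst: {-} | 1 pending]
  bind e := (List b -> (a -> c))
step 2: unify (a -> (a -> d)) ~ f  [subst: {e:=(List b -> (a -> c))} | 0 pending]
  bind f := (a -> (a -> d))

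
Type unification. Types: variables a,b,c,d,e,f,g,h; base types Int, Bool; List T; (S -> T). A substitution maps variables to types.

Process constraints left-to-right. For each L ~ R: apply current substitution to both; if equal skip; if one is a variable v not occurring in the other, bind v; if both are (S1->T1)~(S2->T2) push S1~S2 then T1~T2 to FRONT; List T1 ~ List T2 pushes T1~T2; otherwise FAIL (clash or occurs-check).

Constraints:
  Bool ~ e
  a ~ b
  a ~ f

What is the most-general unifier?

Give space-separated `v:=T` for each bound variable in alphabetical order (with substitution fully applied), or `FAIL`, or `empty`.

Answer: a:=f b:=f e:=Bool

Derivation:
step 1: unify Bool ~ e  [subst: {-} | 2 pending]
  bind e := Bool
step 2: unify a ~ b  [subst: {e:=Bool} | 1 pending]
  bind a := b
step 3: unify b ~ f  [subst: {e:=Bool, a:=b} | 0 pending]
  bind b := f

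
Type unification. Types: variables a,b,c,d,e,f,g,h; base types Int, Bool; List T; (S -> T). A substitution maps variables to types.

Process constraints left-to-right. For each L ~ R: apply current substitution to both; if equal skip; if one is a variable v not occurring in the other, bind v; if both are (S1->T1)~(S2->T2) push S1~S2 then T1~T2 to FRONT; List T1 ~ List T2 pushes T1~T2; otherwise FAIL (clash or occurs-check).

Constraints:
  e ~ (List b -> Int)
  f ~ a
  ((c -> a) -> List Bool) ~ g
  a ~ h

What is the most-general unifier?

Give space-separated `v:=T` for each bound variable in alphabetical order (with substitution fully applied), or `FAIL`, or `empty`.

Answer: a:=h e:=(List b -> Int) f:=h g:=((c -> h) -> List Bool)

Derivation:
step 1: unify e ~ (List b -> Int)  [subst: {-} | 3 pending]
  bind e := (List b -> Int)
step 2: unify f ~ a  [subst: {e:=(List b -> Int)} | 2 pending]
  bind f := a
step 3: unify ((c -> a) -> List Bool) ~ g  [subst: {e:=(List b -> Int), f:=a} | 1 pending]
  bind g := ((c -> a) -> List Bool)
step 4: unify a ~ h  [subst: {e:=(List b -> Int), f:=a, g:=((c -> a) -> List Bool)} | 0 pending]
  bind a := h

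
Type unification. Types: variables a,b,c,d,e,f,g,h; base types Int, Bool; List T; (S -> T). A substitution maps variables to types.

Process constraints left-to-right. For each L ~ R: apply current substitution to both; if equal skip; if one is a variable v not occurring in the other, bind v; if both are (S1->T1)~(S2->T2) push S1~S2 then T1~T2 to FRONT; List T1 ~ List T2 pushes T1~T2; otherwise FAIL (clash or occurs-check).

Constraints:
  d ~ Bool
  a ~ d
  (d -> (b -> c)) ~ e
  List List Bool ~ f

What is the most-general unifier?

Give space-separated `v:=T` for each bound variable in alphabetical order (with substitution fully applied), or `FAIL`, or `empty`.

step 1: unify d ~ Bool  [subst: {-} | 3 pending]
  bind d := Bool
step 2: unify a ~ Bool  [subst: {d:=Bool} | 2 pending]
  bind a := Bool
step 3: unify (Bool -> (b -> c)) ~ e  [subst: {d:=Bool, a:=Bool} | 1 pending]
  bind e := (Bool -> (b -> c))
step 4: unify List List Bool ~ f  [subst: {d:=Bool, a:=Bool, e:=(Bool -> (b -> c))} | 0 pending]
  bind f := List List Bool

Answer: a:=Bool d:=Bool e:=(Bool -> (b -> c)) f:=List List Bool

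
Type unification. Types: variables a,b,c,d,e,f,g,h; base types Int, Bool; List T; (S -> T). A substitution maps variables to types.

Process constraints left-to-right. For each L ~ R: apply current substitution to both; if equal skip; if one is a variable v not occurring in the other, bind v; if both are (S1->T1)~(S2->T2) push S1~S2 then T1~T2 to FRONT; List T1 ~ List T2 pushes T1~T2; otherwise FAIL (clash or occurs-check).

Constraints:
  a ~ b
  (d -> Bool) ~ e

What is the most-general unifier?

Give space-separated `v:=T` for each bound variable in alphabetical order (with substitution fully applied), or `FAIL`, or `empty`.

Answer: a:=b e:=(d -> Bool)

Derivation:
step 1: unify a ~ b  [subst: {-} | 1 pending]
  bind a := b
step 2: unify (d -> Bool) ~ e  [subst: {a:=b} | 0 pending]
  bind e := (d -> Bool)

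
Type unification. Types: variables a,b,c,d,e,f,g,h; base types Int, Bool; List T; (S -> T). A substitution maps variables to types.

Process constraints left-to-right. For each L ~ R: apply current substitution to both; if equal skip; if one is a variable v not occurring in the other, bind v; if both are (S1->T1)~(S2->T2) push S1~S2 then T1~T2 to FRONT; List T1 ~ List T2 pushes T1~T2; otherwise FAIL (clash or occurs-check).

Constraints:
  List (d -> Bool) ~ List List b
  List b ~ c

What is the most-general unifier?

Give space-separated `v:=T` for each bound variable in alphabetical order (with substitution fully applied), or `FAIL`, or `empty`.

step 1: unify List (d -> Bool) ~ List List b  [subst: {-} | 1 pending]
  -> decompose List: push (d -> Bool)~List b
step 2: unify (d -> Bool) ~ List b  [subst: {-} | 1 pending]
  clash: (d -> Bool) vs List b

Answer: FAIL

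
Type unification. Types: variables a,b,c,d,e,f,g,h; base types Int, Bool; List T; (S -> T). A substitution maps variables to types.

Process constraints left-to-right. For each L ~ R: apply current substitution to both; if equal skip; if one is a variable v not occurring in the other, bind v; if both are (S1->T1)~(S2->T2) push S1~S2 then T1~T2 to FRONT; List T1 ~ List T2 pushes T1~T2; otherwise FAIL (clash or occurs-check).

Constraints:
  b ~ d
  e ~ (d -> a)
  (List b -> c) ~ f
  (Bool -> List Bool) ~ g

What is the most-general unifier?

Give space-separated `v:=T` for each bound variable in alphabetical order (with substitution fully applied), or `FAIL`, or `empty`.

Answer: b:=d e:=(d -> a) f:=(List d -> c) g:=(Bool -> List Bool)

Derivation:
step 1: unify b ~ d  [subst: {-} | 3 pending]
  bind b := d
step 2: unify e ~ (d -> a)  [subst: {b:=d} | 2 pending]
  bind e := (d -> a)
step 3: unify (List d -> c) ~ f  [subst: {b:=d, e:=(d -> a)} | 1 pending]
  bind f := (List d -> c)
step 4: unify (Bool -> List Bool) ~ g  [subst: {b:=d, e:=(d -> a), f:=(List d -> c)} | 0 pending]
  bind g := (Bool -> List Bool)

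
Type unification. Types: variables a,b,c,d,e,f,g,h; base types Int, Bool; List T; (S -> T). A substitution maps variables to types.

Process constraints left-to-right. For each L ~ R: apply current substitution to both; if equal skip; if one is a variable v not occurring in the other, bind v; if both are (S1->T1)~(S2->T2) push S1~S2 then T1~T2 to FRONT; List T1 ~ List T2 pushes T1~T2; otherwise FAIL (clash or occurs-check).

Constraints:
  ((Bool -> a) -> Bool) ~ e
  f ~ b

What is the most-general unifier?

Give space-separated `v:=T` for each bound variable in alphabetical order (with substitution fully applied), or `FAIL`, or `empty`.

step 1: unify ((Bool -> a) -> Bool) ~ e  [subst: {-} | 1 pending]
  bind e := ((Bool -> a) -> Bool)
step 2: unify f ~ b  [subst: {e:=((Bool -> a) -> Bool)} | 0 pending]
  bind f := b

Answer: e:=((Bool -> a) -> Bool) f:=b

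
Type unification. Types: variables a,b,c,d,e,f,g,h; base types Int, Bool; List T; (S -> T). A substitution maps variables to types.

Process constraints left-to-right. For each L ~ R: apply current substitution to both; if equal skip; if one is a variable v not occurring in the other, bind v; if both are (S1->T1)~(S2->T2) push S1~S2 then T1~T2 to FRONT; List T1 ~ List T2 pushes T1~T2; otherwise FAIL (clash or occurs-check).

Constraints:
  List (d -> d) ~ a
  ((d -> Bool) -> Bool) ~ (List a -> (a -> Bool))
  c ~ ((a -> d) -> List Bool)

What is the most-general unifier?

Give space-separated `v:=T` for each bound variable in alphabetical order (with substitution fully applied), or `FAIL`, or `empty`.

step 1: unify List (d -> d) ~ a  [subst: {-} | 2 pending]
  bind a := List (d -> d)
step 2: unify ((d -> Bool) -> Bool) ~ (List List (d -> d) -> (List (d -> d) -> Bool))  [subst: {a:=List (d -> d)} | 1 pending]
  -> decompose arrow: push (d -> Bool)~List List (d -> d), Bool~(List (d -> d) -> Bool)
step 3: unify (d -> Bool) ~ List List (d -> d)  [subst: {a:=List (d -> d)} | 2 pending]
  clash: (d -> Bool) vs List List (d -> d)

Answer: FAIL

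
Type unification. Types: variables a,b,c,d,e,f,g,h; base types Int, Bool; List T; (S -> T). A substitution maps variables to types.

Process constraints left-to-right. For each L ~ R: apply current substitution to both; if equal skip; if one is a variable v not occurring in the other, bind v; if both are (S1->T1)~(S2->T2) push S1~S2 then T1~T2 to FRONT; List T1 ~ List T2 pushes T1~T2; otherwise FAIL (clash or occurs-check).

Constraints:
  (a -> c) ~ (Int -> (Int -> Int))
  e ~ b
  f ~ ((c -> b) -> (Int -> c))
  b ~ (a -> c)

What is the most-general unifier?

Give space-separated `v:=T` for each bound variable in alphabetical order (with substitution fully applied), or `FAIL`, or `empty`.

Answer: a:=Int b:=(Int -> (Int -> Int)) c:=(Int -> Int) e:=(Int -> (Int -> Int)) f:=(((Int -> Int) -> (Int -> (Int -> Int))) -> (Int -> (Int -> Int)))

Derivation:
step 1: unify (a -> c) ~ (Int -> (Int -> Int))  [subst: {-} | 3 pending]
  -> decompose arrow: push a~Int, c~(Int -> Int)
step 2: unify a ~ Int  [subst: {-} | 4 pending]
  bind a := Int
step 3: unify c ~ (Int -> Int)  [subst: {a:=Int} | 3 pending]
  bind c := (Int -> Int)
step 4: unify e ~ b  [subst: {a:=Int, c:=(Int -> Int)} | 2 pending]
  bind e := b
step 5: unify f ~ (((Int -> Int) -> b) -> (Int -> (Int -> Int)))  [subst: {a:=Int, c:=(Int -> Int), e:=b} | 1 pending]
  bind f := (((Int -> Int) -> b) -> (Int -> (Int -> Int)))
step 6: unify b ~ (Int -> (Int -> Int))  [subst: {a:=Int, c:=(Int -> Int), e:=b, f:=(((Int -> Int) -> b) -> (Int -> (Int -> Int)))} | 0 pending]
  bind b := (Int -> (Int -> Int))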